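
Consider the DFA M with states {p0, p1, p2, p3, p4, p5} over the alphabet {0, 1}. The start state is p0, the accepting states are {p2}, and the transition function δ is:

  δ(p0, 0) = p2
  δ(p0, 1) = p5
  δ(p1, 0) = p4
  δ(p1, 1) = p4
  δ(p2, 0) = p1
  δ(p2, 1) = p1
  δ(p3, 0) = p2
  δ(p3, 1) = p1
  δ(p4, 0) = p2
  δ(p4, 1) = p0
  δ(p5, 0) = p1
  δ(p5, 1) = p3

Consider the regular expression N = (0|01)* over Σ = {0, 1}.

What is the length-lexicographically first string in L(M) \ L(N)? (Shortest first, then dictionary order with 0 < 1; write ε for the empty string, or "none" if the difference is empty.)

The string 110 is accepted by M but not by N.
No shorter string lies in the difference, and 110 is the lexicographically first length-3 string in L(M) \ L(N).

110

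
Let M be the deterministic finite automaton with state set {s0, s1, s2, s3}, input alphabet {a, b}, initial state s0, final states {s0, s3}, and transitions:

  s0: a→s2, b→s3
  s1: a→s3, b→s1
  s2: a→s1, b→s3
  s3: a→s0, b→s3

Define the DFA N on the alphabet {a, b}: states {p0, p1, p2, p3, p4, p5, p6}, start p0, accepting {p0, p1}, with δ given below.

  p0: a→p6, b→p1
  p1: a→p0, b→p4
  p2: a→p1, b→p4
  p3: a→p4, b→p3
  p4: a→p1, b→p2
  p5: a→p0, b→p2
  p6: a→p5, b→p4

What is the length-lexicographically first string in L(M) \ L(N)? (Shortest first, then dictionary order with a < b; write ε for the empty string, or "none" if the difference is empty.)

ab

The string ab is accepted by M but not by N.
No shorter string lies in the difference, and ab is the lexicographically first length-2 string in L(M) \ L(N).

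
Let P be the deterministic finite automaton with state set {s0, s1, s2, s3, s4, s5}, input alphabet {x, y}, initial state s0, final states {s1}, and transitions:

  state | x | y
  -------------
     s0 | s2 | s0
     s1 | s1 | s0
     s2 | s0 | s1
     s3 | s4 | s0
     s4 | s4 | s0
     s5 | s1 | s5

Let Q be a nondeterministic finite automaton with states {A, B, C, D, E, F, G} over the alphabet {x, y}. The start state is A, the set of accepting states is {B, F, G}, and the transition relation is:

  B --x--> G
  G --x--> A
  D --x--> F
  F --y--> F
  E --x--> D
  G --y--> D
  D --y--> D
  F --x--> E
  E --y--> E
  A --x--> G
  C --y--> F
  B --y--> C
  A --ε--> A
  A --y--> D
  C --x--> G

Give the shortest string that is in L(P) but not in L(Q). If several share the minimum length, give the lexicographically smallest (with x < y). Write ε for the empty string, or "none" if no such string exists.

The string xy is accepted by P but not by Q.
No shorter string lies in the difference, and xy is the lexicographically first length-2 string in L(P) \ L(Q).

xy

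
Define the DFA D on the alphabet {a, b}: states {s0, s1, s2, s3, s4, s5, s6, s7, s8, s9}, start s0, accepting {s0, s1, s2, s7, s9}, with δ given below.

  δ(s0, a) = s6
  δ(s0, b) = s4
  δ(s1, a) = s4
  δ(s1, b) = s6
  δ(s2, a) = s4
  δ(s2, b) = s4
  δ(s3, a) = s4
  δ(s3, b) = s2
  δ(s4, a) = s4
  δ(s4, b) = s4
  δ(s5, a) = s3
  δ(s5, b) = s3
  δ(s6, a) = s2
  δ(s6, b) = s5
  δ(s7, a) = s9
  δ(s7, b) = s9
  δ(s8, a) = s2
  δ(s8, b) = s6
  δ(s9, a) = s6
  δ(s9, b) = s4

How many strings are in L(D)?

4

The useful subgraph on states {s0, s2, s3, s5, s6} is acyclic, so L(D) is finite; the longest accepting path visits 5 useful states, giving maximum string length 4.
Counting accepting paths from s0 by length: 1 of length 0, 1 of length 2, 2 of length 4. Total 4.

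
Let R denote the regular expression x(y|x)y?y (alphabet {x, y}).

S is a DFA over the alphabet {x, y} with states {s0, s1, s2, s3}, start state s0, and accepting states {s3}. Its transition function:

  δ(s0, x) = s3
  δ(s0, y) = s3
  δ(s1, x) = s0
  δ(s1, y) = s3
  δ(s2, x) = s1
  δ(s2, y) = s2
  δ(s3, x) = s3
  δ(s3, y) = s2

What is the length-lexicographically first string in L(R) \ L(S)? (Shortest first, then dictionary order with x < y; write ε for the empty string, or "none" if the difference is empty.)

The string xxy is accepted by R but not by S.
No shorter string lies in the difference, and xxy is the lexicographically first length-3 string in L(R) \ L(S).

xxy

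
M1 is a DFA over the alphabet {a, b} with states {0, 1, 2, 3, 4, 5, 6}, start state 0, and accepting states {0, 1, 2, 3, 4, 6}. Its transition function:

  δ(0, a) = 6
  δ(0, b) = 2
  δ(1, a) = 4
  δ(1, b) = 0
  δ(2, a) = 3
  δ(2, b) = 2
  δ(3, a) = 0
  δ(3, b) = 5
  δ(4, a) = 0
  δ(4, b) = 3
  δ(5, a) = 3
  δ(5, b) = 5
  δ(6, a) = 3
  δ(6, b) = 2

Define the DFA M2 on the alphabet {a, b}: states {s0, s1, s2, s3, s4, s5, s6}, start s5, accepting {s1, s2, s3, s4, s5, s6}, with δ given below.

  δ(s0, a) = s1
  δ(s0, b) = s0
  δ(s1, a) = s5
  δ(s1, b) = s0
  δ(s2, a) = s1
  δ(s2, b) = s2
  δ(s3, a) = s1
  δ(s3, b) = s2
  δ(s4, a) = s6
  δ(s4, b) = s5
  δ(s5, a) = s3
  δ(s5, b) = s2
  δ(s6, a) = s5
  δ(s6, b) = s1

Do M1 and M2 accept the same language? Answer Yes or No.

Yes

Exploring the product automaton M1 × M2 from the start pair (0, s5), following both machines on each input symbol, reaches 5 state pairs: (0, s5), (6, s3), (2, s2), (3, s1), (5, s0).
M1 accepts in {0, 1, 2, 3, 4, 6} and M2 accepts in {s1, s2, s3, s4, s5, s6}. In every reachable pair the two components are either both accepting — (0, s5), (6, s3), (2, s2), (3, s1) — or both non-accepting, so no string is accepted by exactly one of the machines: L(M1) \ L(M2) and L(M2) \ L(M1) are both empty.
Hence every string is accepted by M1 iff it is accepted by M2, and the two languages coincide.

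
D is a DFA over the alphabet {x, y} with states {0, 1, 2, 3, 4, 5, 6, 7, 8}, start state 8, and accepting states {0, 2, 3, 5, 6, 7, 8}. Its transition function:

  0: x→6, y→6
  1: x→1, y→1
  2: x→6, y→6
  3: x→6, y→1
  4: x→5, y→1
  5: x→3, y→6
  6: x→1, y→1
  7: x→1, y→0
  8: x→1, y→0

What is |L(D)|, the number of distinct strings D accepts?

The useful subgraph on states {0, 6, 8} is acyclic, so L(D) is finite; the longest accepting path visits 3 useful states, giving maximum string length 2.
Counting accepting paths from 8 by length: 1 of length 0, 1 of length 1, 2 of length 2. Total 4.

4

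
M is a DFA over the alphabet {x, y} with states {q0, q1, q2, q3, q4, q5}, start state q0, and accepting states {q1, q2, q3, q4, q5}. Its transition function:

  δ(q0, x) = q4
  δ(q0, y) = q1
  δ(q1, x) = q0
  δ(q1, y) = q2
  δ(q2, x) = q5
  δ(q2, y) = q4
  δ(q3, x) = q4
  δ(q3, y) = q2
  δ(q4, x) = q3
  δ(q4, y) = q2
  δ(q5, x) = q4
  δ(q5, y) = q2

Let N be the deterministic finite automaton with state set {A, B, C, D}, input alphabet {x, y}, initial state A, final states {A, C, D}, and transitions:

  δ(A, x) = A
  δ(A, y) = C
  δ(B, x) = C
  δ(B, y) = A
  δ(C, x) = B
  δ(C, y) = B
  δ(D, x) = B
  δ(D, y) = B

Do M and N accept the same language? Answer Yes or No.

No

The string yy is accepted by M but rejected by N.
So L(M) ≠ L(N).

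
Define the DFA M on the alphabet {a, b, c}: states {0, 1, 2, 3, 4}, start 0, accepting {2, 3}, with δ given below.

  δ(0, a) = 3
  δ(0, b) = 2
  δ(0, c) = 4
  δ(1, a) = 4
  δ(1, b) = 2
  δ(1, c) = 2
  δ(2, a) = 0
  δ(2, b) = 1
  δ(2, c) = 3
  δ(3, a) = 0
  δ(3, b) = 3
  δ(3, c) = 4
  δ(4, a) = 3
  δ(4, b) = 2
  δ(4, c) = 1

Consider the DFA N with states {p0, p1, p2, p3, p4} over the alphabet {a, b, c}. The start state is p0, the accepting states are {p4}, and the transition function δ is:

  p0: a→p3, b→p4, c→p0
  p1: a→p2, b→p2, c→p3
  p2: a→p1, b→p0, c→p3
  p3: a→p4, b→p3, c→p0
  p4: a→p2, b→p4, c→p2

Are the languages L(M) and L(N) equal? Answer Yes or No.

The string a is accepted by M but rejected by N.
So L(M) ≠ L(N).

No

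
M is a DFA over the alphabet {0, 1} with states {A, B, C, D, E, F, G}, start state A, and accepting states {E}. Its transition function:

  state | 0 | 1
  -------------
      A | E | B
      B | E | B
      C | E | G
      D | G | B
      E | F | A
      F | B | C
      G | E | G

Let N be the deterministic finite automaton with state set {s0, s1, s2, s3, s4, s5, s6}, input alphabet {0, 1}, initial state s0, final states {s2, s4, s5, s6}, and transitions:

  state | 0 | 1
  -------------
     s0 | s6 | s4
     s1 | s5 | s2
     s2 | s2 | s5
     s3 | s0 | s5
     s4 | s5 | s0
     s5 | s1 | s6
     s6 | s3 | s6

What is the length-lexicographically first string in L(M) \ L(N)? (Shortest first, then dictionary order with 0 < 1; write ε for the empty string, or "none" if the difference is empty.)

The string 010 is accepted by M but not by N.
No shorter string lies in the difference, and 010 is the lexicographically first length-3 string in L(M) \ L(N).

010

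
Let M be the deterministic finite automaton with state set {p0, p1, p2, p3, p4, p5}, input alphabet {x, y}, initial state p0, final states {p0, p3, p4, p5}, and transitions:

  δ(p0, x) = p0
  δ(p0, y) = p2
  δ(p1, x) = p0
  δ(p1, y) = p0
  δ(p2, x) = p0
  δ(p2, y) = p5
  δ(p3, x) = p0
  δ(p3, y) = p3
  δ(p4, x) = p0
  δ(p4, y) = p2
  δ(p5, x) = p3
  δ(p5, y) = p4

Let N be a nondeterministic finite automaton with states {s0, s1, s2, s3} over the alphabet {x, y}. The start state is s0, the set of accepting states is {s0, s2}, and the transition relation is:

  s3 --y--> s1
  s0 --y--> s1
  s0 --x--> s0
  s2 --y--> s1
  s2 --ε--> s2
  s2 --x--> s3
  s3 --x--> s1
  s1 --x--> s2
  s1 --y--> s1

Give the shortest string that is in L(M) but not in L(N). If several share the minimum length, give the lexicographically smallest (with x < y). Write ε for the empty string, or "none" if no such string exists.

The string yy is accepted by M but not by N.
No shorter string lies in the difference, and yy is the lexicographically first length-2 string in L(M) \ L(N).

yy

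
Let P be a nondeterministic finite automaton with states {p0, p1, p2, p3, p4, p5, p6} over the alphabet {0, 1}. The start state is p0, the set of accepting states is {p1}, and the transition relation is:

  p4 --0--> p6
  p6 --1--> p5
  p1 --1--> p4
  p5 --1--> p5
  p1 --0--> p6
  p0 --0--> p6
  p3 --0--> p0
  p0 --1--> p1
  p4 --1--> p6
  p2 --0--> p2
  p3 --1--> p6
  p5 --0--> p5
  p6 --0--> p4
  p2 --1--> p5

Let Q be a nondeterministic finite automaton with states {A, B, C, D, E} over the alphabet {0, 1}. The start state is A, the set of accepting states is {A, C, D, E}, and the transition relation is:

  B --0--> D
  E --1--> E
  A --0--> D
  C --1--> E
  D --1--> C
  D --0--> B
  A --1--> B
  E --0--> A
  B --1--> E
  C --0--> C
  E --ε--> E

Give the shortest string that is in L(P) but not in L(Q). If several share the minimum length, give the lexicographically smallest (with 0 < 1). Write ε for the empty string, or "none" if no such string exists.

The string 1 is accepted by P but not by Q.
No shorter string lies in the difference, and 1 is the lexicographically first length-1 string in L(P) \ L(Q).

1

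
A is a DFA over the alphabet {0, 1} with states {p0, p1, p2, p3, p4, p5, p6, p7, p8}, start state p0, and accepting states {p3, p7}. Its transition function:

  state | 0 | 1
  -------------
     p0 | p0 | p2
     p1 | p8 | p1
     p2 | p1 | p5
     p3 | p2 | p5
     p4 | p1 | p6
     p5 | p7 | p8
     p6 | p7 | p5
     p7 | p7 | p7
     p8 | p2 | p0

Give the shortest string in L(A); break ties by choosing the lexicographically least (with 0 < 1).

110

A breadth-first search from p0 reaches an accepting state first via the path p0 → p2 → p5 → p7 on input 110.
No string of length < 3 is accepted (BFS exhausts all shorter strings without reaching an accepting state), and 110 is the lexicographically least accepting string of length 3.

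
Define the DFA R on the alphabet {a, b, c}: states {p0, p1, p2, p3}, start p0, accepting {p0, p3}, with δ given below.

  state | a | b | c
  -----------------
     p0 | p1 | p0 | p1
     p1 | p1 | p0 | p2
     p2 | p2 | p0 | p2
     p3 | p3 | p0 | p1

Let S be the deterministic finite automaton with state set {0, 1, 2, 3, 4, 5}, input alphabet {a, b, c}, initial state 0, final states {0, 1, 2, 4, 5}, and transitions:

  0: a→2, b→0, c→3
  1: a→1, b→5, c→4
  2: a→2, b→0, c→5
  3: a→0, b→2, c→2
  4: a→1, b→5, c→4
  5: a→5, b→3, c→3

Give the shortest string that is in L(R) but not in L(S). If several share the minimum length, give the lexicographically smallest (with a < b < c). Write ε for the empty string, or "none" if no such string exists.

acb

The string acb is accepted by R but not by S.
No shorter string lies in the difference, and acb is the lexicographically first length-3 string in L(R) \ L(S).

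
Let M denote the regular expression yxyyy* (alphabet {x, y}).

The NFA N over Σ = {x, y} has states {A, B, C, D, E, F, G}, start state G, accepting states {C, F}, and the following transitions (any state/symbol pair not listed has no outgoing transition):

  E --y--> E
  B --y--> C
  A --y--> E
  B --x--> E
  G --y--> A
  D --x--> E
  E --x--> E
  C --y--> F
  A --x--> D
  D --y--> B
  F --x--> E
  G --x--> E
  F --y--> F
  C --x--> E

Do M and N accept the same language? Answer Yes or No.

Converting the expression M to a DFA (subset construction, then merging equivalent states) gives the minimal DFA with states {m0, m1, m2, m3, m4, m5}, start state m0, accepting states {m5} and transitions m0: x→m1, y→m2; m1: x→m1, y→m1; m2: x→m3, y→m1; m3: x→m1, y→m4; m4: x→m1, y→m5; m5: x→m1, y→m5.
Exploring the product automaton M × N from the start pair (m0, G), following both machines on each input symbol, reaches 7 state pairs: (m0, G), (m1, E), (m2, A), (m3, D), (m4, B), (m5, C), (m5, F).
M accepts in {m5} and N accepts in {C, F}. In every reachable pair the two components are either both accepting — (m5, C), (m5, F) — or both non-accepting, so no string is accepted by exactly one of the machines: L(M) \ L(N) and L(N) \ L(M) are both empty.
Hence every string is accepted by M iff it is accepted by N, and the two languages coincide.

Yes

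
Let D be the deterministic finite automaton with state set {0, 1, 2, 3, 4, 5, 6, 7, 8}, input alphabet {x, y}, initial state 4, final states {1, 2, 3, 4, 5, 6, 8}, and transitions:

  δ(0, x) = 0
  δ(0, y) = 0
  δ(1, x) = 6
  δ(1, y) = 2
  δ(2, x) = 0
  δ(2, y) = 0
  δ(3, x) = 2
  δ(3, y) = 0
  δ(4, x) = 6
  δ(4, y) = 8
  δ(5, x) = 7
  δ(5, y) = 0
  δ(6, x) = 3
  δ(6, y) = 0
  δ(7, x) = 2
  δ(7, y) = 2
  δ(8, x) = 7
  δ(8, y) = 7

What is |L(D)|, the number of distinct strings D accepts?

The useful subgraph on states {2, 3, 4, 6, 7, 8} is acyclic, so L(D) is finite; the longest accepting path visits 4 useful states, giving maximum string length 3.
Counting accepting paths from 4 by length: 1 of length 0, 2 of length 1, 1 of length 2, 5 of length 3. Total 9.

9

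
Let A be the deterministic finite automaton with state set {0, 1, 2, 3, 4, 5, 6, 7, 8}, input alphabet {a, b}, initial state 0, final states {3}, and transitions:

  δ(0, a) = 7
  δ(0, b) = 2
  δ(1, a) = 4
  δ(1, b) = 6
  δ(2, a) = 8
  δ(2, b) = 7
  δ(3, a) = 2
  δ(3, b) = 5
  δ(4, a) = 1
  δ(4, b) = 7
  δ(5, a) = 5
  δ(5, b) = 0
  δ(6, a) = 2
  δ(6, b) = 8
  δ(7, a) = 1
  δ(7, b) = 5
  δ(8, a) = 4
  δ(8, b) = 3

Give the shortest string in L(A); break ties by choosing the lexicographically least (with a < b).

bab

A breadth-first search from 0 reaches an accepting state first via the path 0 → 2 → 8 → 3 on input bab.
No string of length < 3 is accepted (BFS exhausts all shorter strings without reaching an accepting state), and bab is the lexicographically least accepting string of length 3.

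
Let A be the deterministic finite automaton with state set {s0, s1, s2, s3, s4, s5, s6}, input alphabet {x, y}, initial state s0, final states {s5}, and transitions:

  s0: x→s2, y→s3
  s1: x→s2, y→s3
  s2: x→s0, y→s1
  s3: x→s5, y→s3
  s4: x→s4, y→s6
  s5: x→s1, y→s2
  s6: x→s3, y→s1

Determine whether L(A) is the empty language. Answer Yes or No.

The string yx is accepted: the run s0 → s3 → s5 ends in the accepting state s5.
Since at least one string is accepted, L(A) is not empty.

No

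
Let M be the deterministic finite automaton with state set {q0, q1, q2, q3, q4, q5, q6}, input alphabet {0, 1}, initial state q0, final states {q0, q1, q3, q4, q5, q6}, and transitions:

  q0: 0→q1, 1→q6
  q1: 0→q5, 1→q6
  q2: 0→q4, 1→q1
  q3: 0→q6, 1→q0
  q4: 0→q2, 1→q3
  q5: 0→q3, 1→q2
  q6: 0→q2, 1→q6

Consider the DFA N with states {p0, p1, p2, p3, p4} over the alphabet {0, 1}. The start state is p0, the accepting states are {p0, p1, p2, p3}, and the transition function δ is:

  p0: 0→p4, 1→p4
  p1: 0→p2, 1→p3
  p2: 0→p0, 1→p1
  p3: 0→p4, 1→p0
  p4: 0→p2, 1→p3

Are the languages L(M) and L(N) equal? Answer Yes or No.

The string 0 is accepted by M but rejected by N.
So L(M) ≠ L(N).

No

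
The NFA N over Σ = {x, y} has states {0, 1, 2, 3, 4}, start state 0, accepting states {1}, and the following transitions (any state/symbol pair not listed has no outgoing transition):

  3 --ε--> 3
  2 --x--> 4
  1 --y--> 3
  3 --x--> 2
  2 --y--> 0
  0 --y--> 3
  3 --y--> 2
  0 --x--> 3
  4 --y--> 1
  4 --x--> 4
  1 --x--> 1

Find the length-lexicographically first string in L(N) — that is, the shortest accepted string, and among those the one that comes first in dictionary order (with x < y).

xxxy

A breadth-first search from 0 reaches an accepting state first via the path 0 → 3 → 2 → 4 → 1 on input xxxy.
No string of length < 4 is accepted (BFS exhausts all shorter strings without reaching an accepting state), and xxxy is the lexicographically least accepting string of length 4.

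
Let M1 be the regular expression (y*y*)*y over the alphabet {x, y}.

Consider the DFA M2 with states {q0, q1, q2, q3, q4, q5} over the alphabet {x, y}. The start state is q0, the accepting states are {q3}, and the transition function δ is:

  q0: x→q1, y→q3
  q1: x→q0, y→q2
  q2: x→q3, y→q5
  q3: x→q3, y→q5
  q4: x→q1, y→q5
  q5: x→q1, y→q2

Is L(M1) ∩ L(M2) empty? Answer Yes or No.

No

The string y is accepted by both M1 and M2.
Hence L(M1) ∩ L(M2) ≠ ∅.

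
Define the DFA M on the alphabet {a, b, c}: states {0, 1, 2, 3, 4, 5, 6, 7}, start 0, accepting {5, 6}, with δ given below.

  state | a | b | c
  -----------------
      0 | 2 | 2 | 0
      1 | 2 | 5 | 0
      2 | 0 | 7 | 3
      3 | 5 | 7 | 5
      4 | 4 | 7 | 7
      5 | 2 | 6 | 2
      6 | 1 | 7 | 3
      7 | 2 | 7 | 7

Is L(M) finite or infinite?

infinite

State 0 is reachable from the start and can reach an accepting state, and it lies on the cycle 0 → 0.
Traversing that cycle any number of times yields accepted strings of unbounded length, so the language is infinite.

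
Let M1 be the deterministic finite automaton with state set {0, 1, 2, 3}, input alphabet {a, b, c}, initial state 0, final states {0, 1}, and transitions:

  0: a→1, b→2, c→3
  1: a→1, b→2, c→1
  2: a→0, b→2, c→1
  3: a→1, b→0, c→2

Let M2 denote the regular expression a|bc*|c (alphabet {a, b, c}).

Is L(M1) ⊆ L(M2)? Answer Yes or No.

No

The empty string ε is in L(M1) but not in L(M2).
So L(M1) ⊄ L(M2).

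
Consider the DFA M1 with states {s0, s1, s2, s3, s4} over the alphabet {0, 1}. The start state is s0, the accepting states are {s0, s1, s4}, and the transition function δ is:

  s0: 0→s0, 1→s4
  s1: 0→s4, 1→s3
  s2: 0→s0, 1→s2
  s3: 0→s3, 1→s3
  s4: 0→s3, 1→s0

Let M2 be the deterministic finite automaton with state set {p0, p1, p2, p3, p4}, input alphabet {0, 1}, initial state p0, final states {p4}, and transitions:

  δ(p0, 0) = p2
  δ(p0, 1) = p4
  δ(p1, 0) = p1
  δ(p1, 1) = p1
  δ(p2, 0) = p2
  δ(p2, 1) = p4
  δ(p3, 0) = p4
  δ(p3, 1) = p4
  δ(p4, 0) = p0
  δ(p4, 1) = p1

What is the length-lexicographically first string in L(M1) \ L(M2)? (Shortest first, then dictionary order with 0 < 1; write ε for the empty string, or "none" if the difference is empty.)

The empty string ε is accepted by M1 but not by M2.
Since ε is the unique shortest string, it is the required witness.

ε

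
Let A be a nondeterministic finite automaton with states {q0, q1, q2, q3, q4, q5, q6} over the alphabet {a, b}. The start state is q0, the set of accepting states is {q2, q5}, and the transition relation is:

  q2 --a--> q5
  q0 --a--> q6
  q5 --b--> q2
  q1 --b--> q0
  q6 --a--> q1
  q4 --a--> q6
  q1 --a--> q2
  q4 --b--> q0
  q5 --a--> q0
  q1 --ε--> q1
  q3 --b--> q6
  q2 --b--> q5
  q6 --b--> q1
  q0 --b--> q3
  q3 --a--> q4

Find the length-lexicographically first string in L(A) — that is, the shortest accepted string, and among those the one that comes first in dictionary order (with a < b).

A breadth-first search from q0 reaches an accepting state first via the path q0 → q6 → q1 → q2 on input aaa.
No string of length < 3 is accepted (BFS exhausts all shorter strings without reaching an accepting state), and aaa is the lexicographically least accepting string of length 3.

aaa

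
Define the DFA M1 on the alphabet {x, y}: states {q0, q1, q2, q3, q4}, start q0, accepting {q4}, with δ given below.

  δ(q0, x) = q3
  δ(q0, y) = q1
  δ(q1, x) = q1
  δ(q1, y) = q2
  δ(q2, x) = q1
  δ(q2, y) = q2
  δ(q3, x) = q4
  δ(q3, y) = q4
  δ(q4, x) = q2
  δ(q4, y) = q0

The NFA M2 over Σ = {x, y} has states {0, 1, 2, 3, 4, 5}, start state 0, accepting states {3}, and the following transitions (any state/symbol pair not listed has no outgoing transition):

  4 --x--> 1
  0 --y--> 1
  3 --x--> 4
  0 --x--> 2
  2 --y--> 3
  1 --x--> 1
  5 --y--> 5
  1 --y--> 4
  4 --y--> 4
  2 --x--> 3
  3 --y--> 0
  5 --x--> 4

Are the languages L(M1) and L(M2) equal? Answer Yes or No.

Yes

Exploring the product automaton M1 × M2 from the start pair (q0, 0), following both machines on each input symbol, reaches 5 state pairs: (q0, 0), (q3, 2), (q1, 1), (q4, 3), (q2, 4).
M1 accepts in {q4} and M2 accepts in {3}. In every reachable pair the two components are either both accepting — (q4, 3) — or both non-accepting, so no string is accepted by exactly one of the machines: L(M1) \ L(M2) and L(M2) \ L(M1) are both empty.
Hence every string is accepted by M1 iff it is accepted by M2, and the two languages coincide.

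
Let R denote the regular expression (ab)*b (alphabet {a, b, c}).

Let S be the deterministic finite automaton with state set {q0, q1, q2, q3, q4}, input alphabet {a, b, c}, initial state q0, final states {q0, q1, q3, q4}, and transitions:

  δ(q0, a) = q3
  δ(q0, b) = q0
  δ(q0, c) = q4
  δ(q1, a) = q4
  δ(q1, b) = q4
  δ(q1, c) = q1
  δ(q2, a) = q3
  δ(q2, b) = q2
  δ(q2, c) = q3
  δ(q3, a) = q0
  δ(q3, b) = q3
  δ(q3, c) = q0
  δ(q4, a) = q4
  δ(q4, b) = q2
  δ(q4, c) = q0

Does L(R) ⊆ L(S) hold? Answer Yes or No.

Converting the expression R to a DFA (subset construction, then merging equivalent states) gives the minimal DFA with states {r0, r1, r2, r3}, start state r0, accepting states {r2} and transitions r0: a→r1, b→r2, c→r3; r1: a→r3, b→r0, c→r3; r2: a→r3, b→r3, c→r3; r3: a→r3, b→r3, c→r3.
Exploring the product automaton R × S from the start pair (r0, q0), following both machines on each input symbol, reaches 10 state pairs: (r0, q0), (r1, q3), (r2, q0), (r3, q4), (r3, q0), (r0, q3), (r3, q3), (r3, q2), (r1, q0), (r2, q3).
R accepts in {r2} and S accepts in {q0, q1, q3, q4}. The reachable pairs whose R-component is accepting are (r2, q0), (r2, q3); in each of them the S-component is accepting too, so the product for L(R) \ L(S) (R-component accepting, S-component rejecting) has no reachable accepting pair and the difference is empty.
Hence every string in L(R) is also in L(S).

Yes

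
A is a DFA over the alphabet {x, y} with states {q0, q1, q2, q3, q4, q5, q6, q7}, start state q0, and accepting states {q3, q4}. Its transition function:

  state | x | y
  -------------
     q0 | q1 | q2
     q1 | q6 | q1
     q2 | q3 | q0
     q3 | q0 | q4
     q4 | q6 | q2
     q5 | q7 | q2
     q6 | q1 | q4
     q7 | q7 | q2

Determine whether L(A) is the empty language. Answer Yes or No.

No

The string yx is accepted: the run q0 → q2 → q3 ends in the accepting state q3.
Since at least one string is accepted, L(A) is not empty.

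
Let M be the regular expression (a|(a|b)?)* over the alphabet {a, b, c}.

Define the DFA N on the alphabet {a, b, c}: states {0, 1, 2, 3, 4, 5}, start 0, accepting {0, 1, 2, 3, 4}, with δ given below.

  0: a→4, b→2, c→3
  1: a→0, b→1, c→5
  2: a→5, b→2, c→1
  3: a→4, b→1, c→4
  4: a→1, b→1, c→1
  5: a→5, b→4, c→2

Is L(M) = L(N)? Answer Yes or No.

The string ba is accepted by M but rejected by N.
So L(M) ≠ L(N).

No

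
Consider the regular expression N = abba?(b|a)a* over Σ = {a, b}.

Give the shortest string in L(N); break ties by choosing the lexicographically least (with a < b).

By inspection of the expression, no string of length less than 4 matches, and abba is the lexicographically first match of length 4.

abba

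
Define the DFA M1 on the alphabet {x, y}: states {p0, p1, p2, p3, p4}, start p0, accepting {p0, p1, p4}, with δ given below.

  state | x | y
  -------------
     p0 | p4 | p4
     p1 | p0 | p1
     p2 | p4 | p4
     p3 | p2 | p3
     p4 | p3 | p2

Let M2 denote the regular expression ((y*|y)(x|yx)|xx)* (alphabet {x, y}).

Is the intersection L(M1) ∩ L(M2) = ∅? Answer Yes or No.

No

The empty string ε is accepted by both M1 and M2.
Hence L(M1) ∩ L(M2) ≠ ∅.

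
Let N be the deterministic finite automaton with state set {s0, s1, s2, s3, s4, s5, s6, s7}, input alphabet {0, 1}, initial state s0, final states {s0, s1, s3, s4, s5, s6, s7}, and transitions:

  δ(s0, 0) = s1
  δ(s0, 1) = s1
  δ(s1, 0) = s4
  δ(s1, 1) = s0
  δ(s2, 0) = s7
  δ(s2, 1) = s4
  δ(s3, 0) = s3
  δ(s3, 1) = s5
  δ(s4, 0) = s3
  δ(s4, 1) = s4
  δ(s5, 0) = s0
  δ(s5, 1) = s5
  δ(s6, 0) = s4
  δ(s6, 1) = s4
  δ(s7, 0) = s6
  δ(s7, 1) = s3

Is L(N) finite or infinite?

infinite

State s0 is reachable from the start and can reach an accepting state, and it lies on the cycle s0 → s1 → s0.
Traversing that cycle any number of times yields accepted strings of unbounded length, so the language is infinite.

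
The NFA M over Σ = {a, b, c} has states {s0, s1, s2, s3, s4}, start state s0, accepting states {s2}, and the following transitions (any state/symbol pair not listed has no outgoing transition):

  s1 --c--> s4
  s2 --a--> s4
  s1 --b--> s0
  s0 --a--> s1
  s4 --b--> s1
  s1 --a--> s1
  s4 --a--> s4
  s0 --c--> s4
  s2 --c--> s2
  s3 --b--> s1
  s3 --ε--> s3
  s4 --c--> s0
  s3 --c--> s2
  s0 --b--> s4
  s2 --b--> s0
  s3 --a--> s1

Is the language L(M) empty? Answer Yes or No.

The states reachable from the start state are {s0, s1, s4}.
None of the accepting states {s2} is reachable, so no string is accepted and L(M) = ∅.

Yes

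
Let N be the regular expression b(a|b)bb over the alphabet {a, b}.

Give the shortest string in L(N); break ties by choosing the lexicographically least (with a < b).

babb

By inspection of the expression, no string of length less than 4 matches, and babb is the lexicographically first match of length 4.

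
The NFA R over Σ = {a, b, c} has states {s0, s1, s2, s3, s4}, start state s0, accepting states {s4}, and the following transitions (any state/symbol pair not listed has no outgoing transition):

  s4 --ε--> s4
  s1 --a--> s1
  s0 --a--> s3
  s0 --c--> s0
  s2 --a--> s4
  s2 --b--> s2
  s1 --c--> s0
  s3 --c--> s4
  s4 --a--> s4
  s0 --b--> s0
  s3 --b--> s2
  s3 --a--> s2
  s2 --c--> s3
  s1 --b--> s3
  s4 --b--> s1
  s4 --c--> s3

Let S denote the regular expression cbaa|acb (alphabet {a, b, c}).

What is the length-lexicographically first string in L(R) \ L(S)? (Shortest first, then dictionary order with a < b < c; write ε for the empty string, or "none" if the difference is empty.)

ac

The string ac is accepted by R but not by S.
No shorter string lies in the difference, and ac is the lexicographically first length-2 string in L(R) \ L(S).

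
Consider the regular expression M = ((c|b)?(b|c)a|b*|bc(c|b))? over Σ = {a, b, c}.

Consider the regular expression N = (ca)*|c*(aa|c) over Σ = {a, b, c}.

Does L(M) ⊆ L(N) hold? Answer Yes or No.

The string b is in L(M) but not in L(N).
So L(M) ⊄ L(N).

No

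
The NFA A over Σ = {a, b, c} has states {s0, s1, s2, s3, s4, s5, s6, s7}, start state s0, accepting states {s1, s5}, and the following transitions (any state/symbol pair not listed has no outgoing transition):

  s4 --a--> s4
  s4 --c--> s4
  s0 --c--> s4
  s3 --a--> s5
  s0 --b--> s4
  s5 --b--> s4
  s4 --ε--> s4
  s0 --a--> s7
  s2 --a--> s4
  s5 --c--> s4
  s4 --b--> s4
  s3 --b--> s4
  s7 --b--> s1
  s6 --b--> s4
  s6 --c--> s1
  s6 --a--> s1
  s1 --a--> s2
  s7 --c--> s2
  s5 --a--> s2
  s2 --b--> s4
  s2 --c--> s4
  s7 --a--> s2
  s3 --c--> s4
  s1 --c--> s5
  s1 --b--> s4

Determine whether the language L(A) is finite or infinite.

The useful states (reachable from s0 and able to reach an accepting state) are {s0, s1, s5, s7}.
Restricted to these states the transition graph has no cycle, so every accepting path has bounded length and L is finite.

finite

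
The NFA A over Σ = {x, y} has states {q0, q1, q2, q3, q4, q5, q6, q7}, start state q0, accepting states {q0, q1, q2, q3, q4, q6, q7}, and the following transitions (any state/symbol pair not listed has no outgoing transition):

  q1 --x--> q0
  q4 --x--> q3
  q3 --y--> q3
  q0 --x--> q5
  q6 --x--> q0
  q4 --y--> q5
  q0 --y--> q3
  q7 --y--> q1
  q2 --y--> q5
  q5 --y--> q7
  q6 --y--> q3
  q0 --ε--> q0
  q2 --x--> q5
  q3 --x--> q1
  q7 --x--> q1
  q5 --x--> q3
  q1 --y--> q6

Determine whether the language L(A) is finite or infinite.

State q0 is reachable from the start and can reach an accepting state, and it lies on the cycle q0 → q3 → q1 → q0.
Traversing that cycle any number of times yields accepted strings of unbounded length, so the language is infinite.

infinite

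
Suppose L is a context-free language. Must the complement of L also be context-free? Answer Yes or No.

No

CFLs are closed under union, so if they were also closed under complement they would be closed under intersection by De Morgan (L₁ ∩ L₂ is the complement of the union of the complements). But {aⁿbⁿcᵐ} ∩ {aᵐbⁿcⁿ} = {aⁿbⁿcⁿ} is not context-free although both operands are.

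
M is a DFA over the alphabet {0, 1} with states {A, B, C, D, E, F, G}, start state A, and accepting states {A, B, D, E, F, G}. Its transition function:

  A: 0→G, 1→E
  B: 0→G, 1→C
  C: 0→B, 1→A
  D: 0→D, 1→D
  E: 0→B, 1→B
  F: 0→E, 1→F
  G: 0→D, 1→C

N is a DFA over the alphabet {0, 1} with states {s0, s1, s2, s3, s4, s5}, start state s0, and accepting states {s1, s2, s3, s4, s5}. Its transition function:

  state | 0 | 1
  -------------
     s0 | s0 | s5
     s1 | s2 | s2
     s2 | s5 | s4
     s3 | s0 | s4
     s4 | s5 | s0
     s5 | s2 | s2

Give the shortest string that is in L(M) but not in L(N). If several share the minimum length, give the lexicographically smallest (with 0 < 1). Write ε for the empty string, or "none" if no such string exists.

The empty string ε is accepted by M but not by N.
Since ε is the unique shortest string, it is the required witness.

ε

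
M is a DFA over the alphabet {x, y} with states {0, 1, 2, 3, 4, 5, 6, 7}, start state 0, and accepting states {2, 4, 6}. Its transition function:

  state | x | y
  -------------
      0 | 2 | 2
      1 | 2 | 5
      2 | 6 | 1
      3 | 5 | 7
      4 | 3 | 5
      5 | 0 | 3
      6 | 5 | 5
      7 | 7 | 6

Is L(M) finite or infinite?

infinite

State 2 is reachable from the start and can reach an accepting state, and it lies on the cycle 2 → 1 → 2.
Traversing that cycle any number of times yields accepted strings of unbounded length, so the language is infinite.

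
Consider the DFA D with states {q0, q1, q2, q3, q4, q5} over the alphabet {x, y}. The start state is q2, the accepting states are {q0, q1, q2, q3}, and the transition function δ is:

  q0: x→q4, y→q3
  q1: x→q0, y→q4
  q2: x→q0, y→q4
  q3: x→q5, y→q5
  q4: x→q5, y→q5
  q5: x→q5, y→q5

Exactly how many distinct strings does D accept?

3

The useful subgraph on states {q0, q2, q3} is acyclic, so L(D) is finite; the longest accepting path visits 3 useful states, giving maximum string length 2.
Counting accepting paths from q2 by length: 1 of length 0, 1 of length 1, 1 of length 2. Total 3.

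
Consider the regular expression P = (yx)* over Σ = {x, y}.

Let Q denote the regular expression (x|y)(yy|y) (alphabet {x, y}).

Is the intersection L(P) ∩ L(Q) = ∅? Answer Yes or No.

Converting the expression P to a DFA (subset construction, then merging equivalent states) gives the minimal DFA with states {p0, p1, p2}, start state p0, accepting states {p0} and transitions p0: x→p1, y→p2; p1: x→p1, y→p1; p2: x→p0, y→p1.
Converting the expression Q to a DFA (subset construction, then merging equivalent states) gives the minimal DFA with states {q0, q1, q2, q3, q4}, start state q0, accepting states {q3, q4} and transitions q0: x→q1, y→q1; q1: x→q2, y→q3; q2: x→q2, y→q2; q3: x→q2, y→q4; q4: x→q2, y→q2.
Exploring the product automaton P × Q from the start pair (p0, q0), following both machines on each input symbol, reaches 8 state pairs: (p0, q0), (p1, q1), (p2, q1), (p1, q2), (p1, q3), (p0, q2), (p1, q4), (p2, q2).
P accepts in {p0} and Q accepts in {q3, q4}; no reachable pair has both components accepting, so no string drives both machines to acceptance simultaneously and L(P) ∩ L(Q) = ∅.
So no string is accepted by both, and the intersection is empty.

Yes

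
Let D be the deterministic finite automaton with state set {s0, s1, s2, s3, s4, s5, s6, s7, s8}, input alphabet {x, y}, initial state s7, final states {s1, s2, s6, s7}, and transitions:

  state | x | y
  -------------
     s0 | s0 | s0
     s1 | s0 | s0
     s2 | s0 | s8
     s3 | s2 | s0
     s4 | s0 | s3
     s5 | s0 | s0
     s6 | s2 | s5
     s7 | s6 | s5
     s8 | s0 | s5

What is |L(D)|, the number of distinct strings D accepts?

3

The useful subgraph on states {s2, s6, s7} is acyclic, so L(D) is finite; the longest accepting path visits 3 useful states, giving maximum string length 2.
Counting accepting paths from s7 by length: 1 of length 0, 1 of length 1, 1 of length 2. Total 3.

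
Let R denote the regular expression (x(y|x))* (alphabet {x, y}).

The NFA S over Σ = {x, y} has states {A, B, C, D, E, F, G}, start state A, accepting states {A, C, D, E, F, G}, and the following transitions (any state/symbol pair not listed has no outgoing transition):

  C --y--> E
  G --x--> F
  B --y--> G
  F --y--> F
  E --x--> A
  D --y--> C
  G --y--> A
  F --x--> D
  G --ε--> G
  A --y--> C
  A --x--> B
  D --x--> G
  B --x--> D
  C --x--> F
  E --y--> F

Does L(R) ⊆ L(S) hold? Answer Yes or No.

Converting the expression R to a DFA (subset construction, then merging equivalent states) gives the minimal DFA with states {r0, r1, r2}, start state r0, accepting states {r0} and transitions r0: x→r1, y→r2; r1: x→r0, y→r0; r2: x→r2, y→r2.
Exploring the product automaton R × S from the start pair (r0, A), following both machines on each input symbol, reaches 16 state pairs: (r0, A), (r1, B), (r2, C), (r0, D), (r0, G), (r2, F), (r2, E), (r1, G), (r1, F), (r2, A), (r2, D), (r0, F), (r2, B), (r2, G), (r1, D), (r0, C).
R accepts in {r0} and S accepts in {A, C, D, E, F, G}. The reachable pairs whose R-component is accepting are (r0, A), (r0, D), (r0, G), (r0, F), (r0, C); in each of them the S-component is accepting too, so the product for L(R) \ L(S) (R-component accepting, S-component rejecting) has no reachable accepting pair and the difference is empty.
Hence every string in L(R) is also in L(S).

Yes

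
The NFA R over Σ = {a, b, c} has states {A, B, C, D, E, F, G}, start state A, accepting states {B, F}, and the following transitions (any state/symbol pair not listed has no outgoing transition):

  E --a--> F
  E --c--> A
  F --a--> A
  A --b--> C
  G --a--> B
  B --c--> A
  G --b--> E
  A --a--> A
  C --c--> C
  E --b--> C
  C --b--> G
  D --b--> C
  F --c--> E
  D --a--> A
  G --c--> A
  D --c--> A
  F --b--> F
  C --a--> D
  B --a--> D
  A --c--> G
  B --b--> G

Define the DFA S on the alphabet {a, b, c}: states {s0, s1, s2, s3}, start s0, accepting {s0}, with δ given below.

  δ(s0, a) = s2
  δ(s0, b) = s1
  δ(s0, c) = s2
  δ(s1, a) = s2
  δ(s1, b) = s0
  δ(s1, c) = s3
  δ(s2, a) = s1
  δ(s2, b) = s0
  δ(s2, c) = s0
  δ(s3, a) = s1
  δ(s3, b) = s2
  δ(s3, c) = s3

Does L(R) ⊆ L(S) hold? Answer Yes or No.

No

The string ca is in L(R) but not in L(S).
So L(R) ⊄ L(S).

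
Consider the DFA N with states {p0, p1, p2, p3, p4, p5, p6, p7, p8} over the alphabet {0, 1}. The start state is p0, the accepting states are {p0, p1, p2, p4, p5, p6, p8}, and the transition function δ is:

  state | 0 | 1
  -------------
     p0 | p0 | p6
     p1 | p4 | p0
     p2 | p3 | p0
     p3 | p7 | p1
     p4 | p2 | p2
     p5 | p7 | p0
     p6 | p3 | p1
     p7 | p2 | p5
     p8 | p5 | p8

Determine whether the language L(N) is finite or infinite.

infinite

State p0 is reachable from the start and can reach an accepting state, and it lies on the cycle p0 → p0.
Traversing that cycle any number of times yields accepted strings of unbounded length, so the language is infinite.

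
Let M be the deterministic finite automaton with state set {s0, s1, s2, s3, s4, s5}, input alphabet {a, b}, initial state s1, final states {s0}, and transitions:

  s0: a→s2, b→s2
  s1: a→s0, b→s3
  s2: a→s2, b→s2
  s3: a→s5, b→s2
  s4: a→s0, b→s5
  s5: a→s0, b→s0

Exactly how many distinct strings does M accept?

The useful subgraph on states {s0, s1, s3, s5} is acyclic, so L(M) is finite; the longest accepting path visits 4 useful states, giving maximum string length 3.
Counting accepting paths from s1 by length: 1 of length 1, 2 of length 3. Total 3.

3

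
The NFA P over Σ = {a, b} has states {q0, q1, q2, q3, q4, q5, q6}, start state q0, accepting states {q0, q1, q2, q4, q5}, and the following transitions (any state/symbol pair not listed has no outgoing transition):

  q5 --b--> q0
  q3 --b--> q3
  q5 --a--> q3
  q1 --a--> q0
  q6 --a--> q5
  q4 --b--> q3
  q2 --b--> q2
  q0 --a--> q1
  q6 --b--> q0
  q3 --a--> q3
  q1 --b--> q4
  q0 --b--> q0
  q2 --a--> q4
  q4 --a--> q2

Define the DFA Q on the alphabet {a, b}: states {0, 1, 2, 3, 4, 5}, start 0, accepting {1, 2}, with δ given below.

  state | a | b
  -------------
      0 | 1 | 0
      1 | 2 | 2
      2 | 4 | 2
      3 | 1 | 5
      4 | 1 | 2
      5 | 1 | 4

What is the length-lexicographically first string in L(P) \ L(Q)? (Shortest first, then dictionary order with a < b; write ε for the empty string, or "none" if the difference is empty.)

The empty string ε is accepted by P but not by Q.
Since ε is the unique shortest string, it is the required witness.

ε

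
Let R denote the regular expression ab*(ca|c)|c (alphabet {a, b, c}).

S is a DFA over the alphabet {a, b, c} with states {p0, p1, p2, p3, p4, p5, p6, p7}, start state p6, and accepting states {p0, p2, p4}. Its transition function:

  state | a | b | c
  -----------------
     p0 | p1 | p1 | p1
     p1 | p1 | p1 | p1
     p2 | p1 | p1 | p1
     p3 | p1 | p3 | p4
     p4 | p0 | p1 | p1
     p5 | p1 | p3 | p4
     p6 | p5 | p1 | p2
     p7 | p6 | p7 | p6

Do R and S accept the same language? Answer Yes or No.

Converting the expression R to a DFA (subset construction, then merging equivalent states) gives the minimal DFA with states {r0, r1, r2, r3, r4}, start state r0, accepting states {r3, r4} and transitions r0: a→r1, b→r2, c→r3; r1: a→r2, b→r1, c→r4; r2: a→r2, b→r2, c→r2; r3: a→r2, b→r2, c→r2; r4: a→r3, b→r2, c→r2.
Exploring the product automaton R × S from the start pair (r0, p6), following both machines on each input symbol, reaches 7 state pairs: (r0, p6), (r1, p5), (r2, p1), (r3, p2), (r1, p3), (r4, p4), (r3, p0).
R accepts in {r3, r4} and S accepts in {p0, p2, p4}. In every reachable pair the two components are either both accepting — (r3, p2), (r4, p4), (r3, p0) — or both non-accepting, so no string is accepted by exactly one of the machines: L(R) \ L(S) and L(S) \ L(R) are both empty.
Hence every string is accepted by R iff it is accepted by S, and the two languages coincide.

Yes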